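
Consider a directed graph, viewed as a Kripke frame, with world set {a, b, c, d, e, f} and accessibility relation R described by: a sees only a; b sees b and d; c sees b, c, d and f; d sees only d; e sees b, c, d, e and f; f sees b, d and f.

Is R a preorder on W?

Reflexive: yes — every world is R-related to itself.
Transitive: yes — every two-step R-path is closed by a direct edge.
So R is a preorder.

Yes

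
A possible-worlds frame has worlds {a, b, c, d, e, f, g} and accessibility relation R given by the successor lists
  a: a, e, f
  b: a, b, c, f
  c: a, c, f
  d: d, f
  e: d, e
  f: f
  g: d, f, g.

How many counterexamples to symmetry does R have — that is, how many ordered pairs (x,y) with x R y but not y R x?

11

Enumerating: (a,e), (a,f), (b,a), (b,c), (b,f), (c,a), (c,f), (d,f), (e,d), (g,d), (g,f).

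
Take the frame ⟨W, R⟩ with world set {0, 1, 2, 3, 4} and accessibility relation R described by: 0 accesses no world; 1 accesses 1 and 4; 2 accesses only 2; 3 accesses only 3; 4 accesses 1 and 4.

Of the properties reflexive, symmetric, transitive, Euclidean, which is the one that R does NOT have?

Reflexive: no — 0 is not related to itself.
Symmetric: yes — every pair in R has its reverse in R.
Transitive: yes — every two-step R-path is closed by a direct edge.
Euclidean: yes — any two successors of a common world are R-related.
Only reflexive fails.

reflexive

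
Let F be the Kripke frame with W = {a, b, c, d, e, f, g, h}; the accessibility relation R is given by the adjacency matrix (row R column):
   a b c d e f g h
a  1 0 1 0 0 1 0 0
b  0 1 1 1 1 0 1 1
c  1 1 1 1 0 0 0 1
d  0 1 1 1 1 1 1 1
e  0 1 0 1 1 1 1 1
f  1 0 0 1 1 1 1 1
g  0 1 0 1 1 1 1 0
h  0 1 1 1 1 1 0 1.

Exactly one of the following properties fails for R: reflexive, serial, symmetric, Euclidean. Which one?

Euclidean

Reflexive: yes — every world is R-related to itself.
Serial: yes — every world has a successor (e.g. a R a).
Symmetric: yes — every pair in R has its reverse in R.
Euclidean: no — a R c and a R f, but not c R f.
Only Euclidean fails.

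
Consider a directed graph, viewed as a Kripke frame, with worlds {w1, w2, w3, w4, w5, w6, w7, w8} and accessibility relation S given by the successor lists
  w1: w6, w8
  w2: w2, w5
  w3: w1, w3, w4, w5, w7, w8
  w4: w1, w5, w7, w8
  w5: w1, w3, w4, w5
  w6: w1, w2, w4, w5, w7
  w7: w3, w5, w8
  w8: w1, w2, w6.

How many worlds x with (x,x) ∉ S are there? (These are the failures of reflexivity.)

5

Enumerating: w1, w4, w6, w7, w8.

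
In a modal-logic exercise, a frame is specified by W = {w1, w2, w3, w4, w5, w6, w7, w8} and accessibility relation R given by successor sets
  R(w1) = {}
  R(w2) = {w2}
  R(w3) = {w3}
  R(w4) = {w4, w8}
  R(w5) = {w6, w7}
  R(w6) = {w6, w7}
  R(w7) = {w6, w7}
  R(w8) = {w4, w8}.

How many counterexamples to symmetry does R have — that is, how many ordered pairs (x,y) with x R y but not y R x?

Enumerating: (w5,w6), (w5,w7).

2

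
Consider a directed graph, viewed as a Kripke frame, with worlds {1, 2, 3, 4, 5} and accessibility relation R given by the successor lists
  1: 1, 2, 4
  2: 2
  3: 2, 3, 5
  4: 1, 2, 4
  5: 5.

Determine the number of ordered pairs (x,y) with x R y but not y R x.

4

Enumerating: (1,2), (3,2), (3,5), (4,2).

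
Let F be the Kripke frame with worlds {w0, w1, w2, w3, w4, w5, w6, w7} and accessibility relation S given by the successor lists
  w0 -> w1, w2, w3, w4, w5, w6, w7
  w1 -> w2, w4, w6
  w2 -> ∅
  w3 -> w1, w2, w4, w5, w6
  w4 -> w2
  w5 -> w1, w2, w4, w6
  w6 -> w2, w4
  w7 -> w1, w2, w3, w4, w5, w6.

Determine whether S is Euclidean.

Euclidean: no — w0 S w1 and w0 S w3, but not w1 S w3.

No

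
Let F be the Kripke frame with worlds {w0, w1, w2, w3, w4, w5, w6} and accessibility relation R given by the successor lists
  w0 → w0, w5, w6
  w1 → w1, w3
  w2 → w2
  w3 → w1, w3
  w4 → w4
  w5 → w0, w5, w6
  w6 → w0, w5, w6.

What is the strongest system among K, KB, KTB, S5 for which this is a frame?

S5

Symmetric (axiom B): yes — every pair in R has its reverse in R.
Reflexive (axiom T): yes — every world is R-related to itself.
Euclidean (axiom 5): yes — any two successors of a common world are R-related.
So F validates K, KB, KTB, S5. The strongest is S5.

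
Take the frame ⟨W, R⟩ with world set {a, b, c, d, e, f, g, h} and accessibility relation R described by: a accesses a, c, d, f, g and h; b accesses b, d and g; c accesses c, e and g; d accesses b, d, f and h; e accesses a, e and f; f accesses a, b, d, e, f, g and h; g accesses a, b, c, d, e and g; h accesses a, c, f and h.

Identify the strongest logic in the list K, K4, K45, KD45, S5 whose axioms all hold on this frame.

K

Transitive (axiom 4): no — a R c and c R e, but not a R e.
Euclidean (axiom 5): no — a R c and a R d, but not c R d.
Serial (axiom D): yes — every world has a successor (e.g. a R a).
Reflexive (axiom T): yes — every world is R-related to itself.
So F validates K; K4 would additionally require R to be transitive. The strongest is K.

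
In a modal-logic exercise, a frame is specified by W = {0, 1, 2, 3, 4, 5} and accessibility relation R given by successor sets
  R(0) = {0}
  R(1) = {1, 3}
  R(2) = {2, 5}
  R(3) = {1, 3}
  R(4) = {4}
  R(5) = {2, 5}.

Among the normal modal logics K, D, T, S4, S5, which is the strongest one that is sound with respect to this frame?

Serial (axiom D): yes — every world has a successor (e.g. 0 R 0).
Reflexive (axiom T): yes — every world is R-related to itself.
Transitive (axiom 4): yes — every two-step R-path is closed by a direct edge.
Euclidean (axiom 5): yes — any two successors of a common world are R-related.
So F validates K, D, T, S4, S5. The strongest is S5.

S5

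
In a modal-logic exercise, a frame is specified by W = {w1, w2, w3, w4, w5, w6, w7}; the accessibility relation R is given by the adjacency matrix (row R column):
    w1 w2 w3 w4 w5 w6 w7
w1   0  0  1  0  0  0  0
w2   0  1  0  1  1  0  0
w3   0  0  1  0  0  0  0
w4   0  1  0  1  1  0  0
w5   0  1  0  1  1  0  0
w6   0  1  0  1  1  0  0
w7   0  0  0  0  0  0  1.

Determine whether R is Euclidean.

Yes

Euclidean: yes — any two successors of a common world are R-related.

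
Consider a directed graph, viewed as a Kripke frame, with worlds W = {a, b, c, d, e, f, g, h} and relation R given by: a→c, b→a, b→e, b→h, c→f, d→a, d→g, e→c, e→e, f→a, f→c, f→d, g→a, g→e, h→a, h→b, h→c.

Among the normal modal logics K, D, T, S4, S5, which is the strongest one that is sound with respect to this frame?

Serial (axiom D): yes — every world has a successor (e.g. a R c).
Reflexive (axiom T): no — a is not related to itself.
Transitive (axiom 4): no — a R c and c R f, but not a R f.
Euclidean (axiom 5): no — b R a and b R e, but not a R e.
So F validates K, D; T would additionally require R to be reflexive. The strongest is D.

D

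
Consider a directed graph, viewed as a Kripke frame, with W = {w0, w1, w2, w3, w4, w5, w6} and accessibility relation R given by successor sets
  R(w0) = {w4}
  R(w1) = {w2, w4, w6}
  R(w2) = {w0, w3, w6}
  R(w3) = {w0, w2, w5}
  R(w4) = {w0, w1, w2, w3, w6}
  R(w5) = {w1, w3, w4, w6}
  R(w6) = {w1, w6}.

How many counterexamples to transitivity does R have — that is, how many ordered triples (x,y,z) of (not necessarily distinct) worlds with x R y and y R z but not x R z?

Enumerating: (w0,w4,w0), (w0,w4,w1), (w0,w4,w2), (w0,w4,w3), (w0,w4,w6), (w1,w2,w0), (w1,w2,w3), (w1,w4,w0), (w1,w4,w1), (w1,w4,w3), (w1,w6,w1), (w2,w0,w4), … and 21 more.
Total: 33.

33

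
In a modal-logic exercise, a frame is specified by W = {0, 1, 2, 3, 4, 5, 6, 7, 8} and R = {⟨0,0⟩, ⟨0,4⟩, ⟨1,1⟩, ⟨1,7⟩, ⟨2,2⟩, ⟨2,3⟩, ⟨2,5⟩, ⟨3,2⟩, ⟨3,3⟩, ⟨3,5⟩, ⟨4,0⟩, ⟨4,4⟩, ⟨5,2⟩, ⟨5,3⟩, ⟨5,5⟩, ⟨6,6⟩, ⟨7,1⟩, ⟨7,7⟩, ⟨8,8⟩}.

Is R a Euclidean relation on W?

Yes

Euclidean: yes — any two successors of a common world are R-related.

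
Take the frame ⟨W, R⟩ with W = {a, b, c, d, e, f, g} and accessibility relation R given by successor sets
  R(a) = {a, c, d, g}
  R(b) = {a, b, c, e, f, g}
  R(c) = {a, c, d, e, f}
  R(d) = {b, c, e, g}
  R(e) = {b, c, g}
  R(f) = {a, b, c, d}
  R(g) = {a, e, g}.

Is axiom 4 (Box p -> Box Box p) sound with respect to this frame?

No

Axiom 4 corresponds to the accessibility relation being transitive.
Transitive: no — a R c and c R e, but not a R e.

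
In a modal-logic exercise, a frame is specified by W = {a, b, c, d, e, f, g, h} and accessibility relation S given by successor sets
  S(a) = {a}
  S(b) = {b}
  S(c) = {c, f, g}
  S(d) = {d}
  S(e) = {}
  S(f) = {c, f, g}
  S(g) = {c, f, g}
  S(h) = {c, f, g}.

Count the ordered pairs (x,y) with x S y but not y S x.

3

Enumerating: (h,c), (h,f), (h,g).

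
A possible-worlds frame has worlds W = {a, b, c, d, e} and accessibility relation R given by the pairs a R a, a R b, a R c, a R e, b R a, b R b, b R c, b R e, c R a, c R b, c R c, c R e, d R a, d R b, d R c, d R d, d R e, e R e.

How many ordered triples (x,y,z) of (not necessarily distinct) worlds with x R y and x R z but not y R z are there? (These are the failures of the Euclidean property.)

16

Enumerating: (a,e,a), (a,e,b), (a,e,c), (b,e,a), (b,e,b), (b,e,c), (c,e,a), (c,e,b), (c,e,c), (d,a,d), (d,b,d), (d,c,d), (d,e,a), (d,e,b), (d,e,c), (d,e,d).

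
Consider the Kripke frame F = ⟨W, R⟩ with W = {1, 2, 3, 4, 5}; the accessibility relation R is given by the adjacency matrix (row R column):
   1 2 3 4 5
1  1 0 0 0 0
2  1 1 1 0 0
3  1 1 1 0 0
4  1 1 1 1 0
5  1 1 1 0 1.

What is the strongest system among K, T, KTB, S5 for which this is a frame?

Reflexive (axiom T): yes — every world is R-related to itself.
Symmetric (axiom B): no — 2 R 1 but not 1 R 2.
Euclidean (axiom 5): no — 2 R 1 and 2 R 3, but not 1 R 3.
So F validates K, T; KTB would additionally require R to be symmetric. The strongest is T.

T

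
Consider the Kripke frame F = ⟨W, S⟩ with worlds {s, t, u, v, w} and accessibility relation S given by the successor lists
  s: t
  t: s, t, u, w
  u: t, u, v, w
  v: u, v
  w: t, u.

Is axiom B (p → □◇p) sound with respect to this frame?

Yes

The schema B characterises exactly the symmetric frames.
Symmetric: yes — every pair in S has its reverse in S.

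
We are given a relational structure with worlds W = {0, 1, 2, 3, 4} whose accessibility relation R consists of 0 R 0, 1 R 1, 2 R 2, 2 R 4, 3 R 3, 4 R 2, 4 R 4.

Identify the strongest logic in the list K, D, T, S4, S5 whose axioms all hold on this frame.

Serial (axiom D): yes — every world has a successor (e.g. 0 R 0).
Reflexive (axiom T): yes — every world is R-related to itself.
Transitive (axiom 4): yes — every two-step R-path is closed by a direct edge.
Euclidean (axiom 5): yes — any two successors of a common world are R-related.
So F validates K, D, T, S4, S5. The strongest is S5.

S5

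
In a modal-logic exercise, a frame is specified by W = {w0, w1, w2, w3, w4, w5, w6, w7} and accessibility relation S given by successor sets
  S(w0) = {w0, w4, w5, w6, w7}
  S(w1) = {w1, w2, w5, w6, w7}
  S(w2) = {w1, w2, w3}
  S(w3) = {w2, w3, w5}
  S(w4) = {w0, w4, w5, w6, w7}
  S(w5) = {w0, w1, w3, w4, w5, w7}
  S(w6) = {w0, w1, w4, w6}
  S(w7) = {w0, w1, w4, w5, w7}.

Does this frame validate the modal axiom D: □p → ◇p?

The schema D characterises exactly the serial frames.
Serial: yes — every world has a successor (e.g. w0 S w0).

Yes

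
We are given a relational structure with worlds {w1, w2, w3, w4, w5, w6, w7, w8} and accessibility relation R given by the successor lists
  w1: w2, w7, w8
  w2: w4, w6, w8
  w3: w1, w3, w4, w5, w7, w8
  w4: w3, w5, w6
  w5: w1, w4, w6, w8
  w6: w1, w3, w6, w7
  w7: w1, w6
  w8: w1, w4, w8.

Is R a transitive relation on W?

Transitive: no — w1 R w2 and w2 R w4, but not w1 R w4.

No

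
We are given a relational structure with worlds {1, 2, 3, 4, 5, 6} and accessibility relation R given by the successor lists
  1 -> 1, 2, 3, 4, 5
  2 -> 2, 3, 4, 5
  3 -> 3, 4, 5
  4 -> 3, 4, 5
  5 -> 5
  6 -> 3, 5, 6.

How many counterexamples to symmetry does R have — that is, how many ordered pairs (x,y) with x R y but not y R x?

Enumerating: (1,2), (1,3), (1,4), (1,5), (2,3), (2,4), (2,5), (3,5), (4,5), (6,3), (6,5).

11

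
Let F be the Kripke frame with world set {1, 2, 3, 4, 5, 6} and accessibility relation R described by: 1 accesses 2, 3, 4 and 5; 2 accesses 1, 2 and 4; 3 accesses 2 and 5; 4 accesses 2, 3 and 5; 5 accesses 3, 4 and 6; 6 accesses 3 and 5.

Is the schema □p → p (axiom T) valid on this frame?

The schema T characterises exactly the reflexive frames.
Reflexive: no — 1 is not related to itself.

No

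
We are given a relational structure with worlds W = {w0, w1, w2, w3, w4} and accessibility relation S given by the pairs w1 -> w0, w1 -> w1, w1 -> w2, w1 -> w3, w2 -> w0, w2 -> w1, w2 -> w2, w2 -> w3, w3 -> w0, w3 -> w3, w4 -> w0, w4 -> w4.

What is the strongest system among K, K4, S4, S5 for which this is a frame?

Transitive (axiom 4): yes — every two-step S-path is closed by a direct edge.
Reflexive (axiom T): no — w0 is not related to itself.
Euclidean (axiom 5): no — w1 S w0 and w1 S w2, but not w0 S w2.
So F validates K, K4; S4 would additionally require S to be reflexive. The strongest is K4.

K4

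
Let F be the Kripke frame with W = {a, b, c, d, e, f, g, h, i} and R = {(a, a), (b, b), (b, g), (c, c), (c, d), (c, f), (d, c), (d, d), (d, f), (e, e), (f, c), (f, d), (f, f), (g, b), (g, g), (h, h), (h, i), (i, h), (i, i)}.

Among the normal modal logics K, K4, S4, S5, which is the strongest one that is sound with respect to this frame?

Transitive (axiom 4): yes — every two-step R-path is closed by a direct edge.
Reflexive (axiom T): yes — every world is R-related to itself.
Euclidean (axiom 5): yes — any two successors of a common world are R-related.
So F validates K, K4, S4, S5. The strongest is S5.

S5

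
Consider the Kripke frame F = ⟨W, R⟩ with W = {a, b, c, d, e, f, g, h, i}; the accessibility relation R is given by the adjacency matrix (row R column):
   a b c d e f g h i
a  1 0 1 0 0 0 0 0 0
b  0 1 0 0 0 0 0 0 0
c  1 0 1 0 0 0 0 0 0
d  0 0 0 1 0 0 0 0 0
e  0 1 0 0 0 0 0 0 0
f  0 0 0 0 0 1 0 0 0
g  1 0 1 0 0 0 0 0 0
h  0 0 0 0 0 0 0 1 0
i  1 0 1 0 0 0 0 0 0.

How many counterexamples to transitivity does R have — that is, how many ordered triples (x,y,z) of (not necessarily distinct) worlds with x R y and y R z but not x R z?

0

R is transitive; there are no such tuples.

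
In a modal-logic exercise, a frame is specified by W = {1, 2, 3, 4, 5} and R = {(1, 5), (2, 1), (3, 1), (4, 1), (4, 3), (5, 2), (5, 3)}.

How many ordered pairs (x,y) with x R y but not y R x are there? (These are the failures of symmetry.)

7

Enumerating: (1,5), (2,1), (3,1), (4,1), (4,3), (5,2), (5,3).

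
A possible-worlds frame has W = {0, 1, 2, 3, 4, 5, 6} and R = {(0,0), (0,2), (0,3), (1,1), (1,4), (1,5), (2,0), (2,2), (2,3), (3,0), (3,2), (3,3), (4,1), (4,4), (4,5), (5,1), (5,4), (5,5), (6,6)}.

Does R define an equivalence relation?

Reflexive: yes — every world is R-related to itself.
Symmetric: yes — every pair in R has its reverse in R.
Transitive: yes — every two-step R-path is closed by a direct edge.
So R is an equivalence relation.

Yes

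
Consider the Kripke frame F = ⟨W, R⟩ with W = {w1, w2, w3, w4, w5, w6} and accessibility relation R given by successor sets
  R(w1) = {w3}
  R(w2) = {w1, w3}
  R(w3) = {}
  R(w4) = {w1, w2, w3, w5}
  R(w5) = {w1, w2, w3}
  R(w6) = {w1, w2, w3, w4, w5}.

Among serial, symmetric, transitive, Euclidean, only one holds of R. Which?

transitive

Serial: no — w3 has no R-successor.
Symmetric: no — w1 R w3 but not w3 R w1.
Transitive: yes — every two-step R-path is closed by a direct edge.
Euclidean: no — w2 R w3 and w2 R w1, but not w3 R w1.
Only transitive holds.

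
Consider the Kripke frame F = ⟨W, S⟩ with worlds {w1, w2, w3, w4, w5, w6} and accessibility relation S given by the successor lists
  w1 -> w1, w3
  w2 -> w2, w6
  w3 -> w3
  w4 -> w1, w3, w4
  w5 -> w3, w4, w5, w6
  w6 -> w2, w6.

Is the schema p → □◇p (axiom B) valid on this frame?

No

By correspondence theory, B is valid on a frame iff S is symmetric.
Symmetric: no — w1 S w3 but not w3 S w1.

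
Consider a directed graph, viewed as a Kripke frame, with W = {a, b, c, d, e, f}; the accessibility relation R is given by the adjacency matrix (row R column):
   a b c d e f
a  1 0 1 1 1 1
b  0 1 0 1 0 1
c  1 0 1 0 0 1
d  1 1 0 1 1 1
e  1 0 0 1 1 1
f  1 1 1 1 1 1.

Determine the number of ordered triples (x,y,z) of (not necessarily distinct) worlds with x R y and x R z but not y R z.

Enumerating: (a,c,d), (a,c,e), (a,d,c), (a,e,c), (d,a,b), (d,b,a), (d,b,e), (d,e,b), (f,a,b), (f,b,a), (f,b,c), (f,b,e), (f,c,b), (f,c,d), (f,c,e), (f,d,c), (f,e,b), (f,e,c).

18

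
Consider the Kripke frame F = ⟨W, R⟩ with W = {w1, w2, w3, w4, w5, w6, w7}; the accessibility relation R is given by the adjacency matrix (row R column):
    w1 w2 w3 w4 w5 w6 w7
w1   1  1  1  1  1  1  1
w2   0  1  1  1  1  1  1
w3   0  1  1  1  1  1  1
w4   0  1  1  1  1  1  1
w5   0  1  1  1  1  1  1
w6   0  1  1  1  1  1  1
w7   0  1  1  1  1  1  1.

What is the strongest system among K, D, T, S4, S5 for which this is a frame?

Serial (axiom D): yes — every world has a successor (e.g. w1 R w1).
Reflexive (axiom T): yes — every world is R-related to itself.
Transitive (axiom 4): yes — every two-step R-path is closed by a direct edge.
Euclidean (axiom 5): no — w1 R w2 and w1 R w1, but not w2 R w1.
So F validates K, D, T, S4; S5 would additionally require R to be Euclidean. The strongest is S4.

S4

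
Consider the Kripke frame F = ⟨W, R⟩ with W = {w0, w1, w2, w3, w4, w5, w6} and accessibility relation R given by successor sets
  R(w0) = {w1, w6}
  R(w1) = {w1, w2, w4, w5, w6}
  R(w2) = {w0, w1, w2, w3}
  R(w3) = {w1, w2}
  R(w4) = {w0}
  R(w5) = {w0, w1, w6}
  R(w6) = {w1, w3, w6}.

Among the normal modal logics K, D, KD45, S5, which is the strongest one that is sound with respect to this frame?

D

Serial (axiom D): yes — every world has a successor (e.g. w0 R w1).
Euclidean (axiom 5): no — w1 R w2 and w1 R w4, but not w2 R w4.
Transitive (axiom 4): no — w0 R w1 and w1 R w2, but not w0 R w2.
Reflexive (axiom T): no — w0 is not related to itself.
So F validates K, D; KD45 would additionally require R to be Euclidean and transitive. The strongest is D.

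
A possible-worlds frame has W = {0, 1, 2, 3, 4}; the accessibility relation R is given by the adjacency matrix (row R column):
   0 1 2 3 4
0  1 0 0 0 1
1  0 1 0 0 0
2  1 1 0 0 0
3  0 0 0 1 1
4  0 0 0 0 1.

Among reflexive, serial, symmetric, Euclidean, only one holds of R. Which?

Reflexive: no — 2 is not related to itself.
Serial: yes — every world has a successor (e.g. 0 R 0).
Symmetric: no — 0 R 4 but not 4 R 0.
Euclidean: no — 2 R 0 and 2 R 1, but not 0 R 1.
Only serial holds.

serial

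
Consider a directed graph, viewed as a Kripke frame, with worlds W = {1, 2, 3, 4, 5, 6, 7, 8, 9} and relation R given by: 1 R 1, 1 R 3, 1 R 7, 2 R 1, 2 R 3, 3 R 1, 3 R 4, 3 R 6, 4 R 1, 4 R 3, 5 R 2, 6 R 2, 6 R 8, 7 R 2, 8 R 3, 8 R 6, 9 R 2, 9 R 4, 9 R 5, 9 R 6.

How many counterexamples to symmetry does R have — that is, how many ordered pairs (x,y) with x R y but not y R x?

Enumerating: (1,7), (2,1), (2,3), (3,6), (4,1), (5,2), (6,2), (7,2), (8,3), (9,2), (9,4), (9,5), (9,6).

13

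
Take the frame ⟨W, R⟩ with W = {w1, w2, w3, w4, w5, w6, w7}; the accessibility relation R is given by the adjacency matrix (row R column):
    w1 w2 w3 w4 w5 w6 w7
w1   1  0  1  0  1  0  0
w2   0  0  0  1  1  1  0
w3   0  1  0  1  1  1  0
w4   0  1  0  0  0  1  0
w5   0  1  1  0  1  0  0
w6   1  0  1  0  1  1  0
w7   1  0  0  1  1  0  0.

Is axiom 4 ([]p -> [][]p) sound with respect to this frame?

No

Axiom 4 corresponds to the accessibility relation being transitive.
Transitive: no — w1 R w3 and w3 R w2, but not w1 R w2.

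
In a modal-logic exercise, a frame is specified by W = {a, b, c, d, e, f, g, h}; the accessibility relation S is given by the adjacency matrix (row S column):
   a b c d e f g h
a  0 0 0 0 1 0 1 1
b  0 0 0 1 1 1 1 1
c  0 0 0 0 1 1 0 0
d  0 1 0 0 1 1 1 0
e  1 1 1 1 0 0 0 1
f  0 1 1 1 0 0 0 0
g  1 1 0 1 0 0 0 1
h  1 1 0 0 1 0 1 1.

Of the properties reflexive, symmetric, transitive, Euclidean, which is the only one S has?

symmetric

Reflexive: no — a is not related to itself.
Symmetric: yes — every pair in S has its reverse in S.
Transitive: no — a S e and e S b, but not a S b.
Euclidean: no — a S e and a S g, but not e S g.
Only symmetric holds.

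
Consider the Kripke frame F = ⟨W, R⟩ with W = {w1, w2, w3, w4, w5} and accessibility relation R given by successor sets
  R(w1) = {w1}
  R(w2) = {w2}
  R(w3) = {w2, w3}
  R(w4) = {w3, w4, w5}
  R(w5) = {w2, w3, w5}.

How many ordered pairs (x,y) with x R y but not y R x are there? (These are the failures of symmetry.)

Enumerating: (w3,w2), (w4,w3), (w4,w5), (w5,w2), (w5,w3).

5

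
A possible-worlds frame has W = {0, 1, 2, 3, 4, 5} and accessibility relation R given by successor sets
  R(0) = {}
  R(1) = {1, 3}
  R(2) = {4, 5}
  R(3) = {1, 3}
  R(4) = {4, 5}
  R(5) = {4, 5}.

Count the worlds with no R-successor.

Enumerating: 0.

1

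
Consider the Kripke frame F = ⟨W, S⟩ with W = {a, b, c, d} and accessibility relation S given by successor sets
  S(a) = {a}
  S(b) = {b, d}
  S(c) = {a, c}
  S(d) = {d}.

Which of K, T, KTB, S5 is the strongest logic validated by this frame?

Reflexive (axiom T): yes — every world is S-related to itself.
Symmetric (axiom B): no — b S d but not d S b.
Euclidean (axiom 5): no — b S d and b S b, but not d S b.
So F validates K, T; KTB would additionally require S to be symmetric. The strongest is T.

T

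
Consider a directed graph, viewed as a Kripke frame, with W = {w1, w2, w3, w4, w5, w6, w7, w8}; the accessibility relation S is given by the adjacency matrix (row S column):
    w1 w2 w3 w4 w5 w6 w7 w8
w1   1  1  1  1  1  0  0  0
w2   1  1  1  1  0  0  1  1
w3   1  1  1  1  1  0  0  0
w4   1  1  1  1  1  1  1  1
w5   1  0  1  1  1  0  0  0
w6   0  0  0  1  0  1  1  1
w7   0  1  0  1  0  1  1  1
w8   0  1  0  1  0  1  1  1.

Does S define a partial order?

Reflexive: yes — every world is S-related to itself.
Transitive: no — w1 S w2 and w2 S w7, but not w1 S w7.
Antisymmetric: no — w1 S w2 and w2 S w1 with w1 ≠ w2.
So S is not a partial order.

No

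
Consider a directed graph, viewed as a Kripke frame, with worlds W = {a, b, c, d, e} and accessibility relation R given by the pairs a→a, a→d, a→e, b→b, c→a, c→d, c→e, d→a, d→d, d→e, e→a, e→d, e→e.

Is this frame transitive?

Yes

Transitive: yes — every two-step R-path is closed by a direct edge.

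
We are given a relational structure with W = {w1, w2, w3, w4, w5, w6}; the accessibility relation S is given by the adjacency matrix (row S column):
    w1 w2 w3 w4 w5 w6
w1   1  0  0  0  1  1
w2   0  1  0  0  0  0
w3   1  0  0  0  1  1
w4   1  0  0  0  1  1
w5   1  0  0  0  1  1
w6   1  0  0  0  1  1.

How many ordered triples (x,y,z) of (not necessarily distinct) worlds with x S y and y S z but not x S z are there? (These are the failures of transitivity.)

S is transitive; there are no such tuples.

0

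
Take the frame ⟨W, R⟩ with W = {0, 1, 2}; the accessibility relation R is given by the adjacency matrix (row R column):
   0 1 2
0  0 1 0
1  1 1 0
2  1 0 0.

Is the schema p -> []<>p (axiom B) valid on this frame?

No

By correspondence theory, B is valid on a frame iff R is symmetric.
Symmetric: no — 2 R 0 but not 0 R 2.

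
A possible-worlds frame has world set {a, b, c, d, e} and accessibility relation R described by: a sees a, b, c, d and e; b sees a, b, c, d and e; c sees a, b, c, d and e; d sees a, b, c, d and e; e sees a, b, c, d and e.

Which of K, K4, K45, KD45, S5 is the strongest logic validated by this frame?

S5

Transitive (axiom 4): yes — every two-step R-path is closed by a direct edge.
Euclidean (axiom 5): yes — any two successors of a common world are R-related.
Serial (axiom D): yes — every world has a successor (e.g. a R a).
Reflexive (axiom T): yes — every world is R-related to itself.
So F validates K, K4, K45, KD45, S5. The strongest is S5.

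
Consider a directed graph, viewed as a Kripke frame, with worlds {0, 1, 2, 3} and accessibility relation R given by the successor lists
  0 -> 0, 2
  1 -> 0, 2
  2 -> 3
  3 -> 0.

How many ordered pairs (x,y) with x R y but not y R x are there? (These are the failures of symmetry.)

Enumerating: (0,2), (1,0), (1,2), (2,3), (3,0).

5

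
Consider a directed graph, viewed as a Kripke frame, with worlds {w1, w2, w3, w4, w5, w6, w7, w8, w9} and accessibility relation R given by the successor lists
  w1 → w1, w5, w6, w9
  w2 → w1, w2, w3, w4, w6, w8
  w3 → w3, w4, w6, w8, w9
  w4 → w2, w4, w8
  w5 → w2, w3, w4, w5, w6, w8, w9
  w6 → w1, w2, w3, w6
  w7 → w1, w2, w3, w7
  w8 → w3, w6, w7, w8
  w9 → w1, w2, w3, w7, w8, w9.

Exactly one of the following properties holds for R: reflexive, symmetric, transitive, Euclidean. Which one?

Reflexive: yes — every world is R-related to itself.
Symmetric: no — w1 R w5 but not w5 R w1.
Transitive: no — w1 R w5 and w5 R w2, but not w1 R w2.
Euclidean: no — w1 R w6 and w1 R w5, but not w6 R w5.
Only reflexive holds.

reflexive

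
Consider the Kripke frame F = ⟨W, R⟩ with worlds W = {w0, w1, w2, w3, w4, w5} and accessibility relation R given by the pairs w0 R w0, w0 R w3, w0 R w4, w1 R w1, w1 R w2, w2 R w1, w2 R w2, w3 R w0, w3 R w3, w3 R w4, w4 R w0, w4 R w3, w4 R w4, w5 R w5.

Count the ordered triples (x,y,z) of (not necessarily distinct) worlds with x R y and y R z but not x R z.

R is transitive; there are no such tuples.

0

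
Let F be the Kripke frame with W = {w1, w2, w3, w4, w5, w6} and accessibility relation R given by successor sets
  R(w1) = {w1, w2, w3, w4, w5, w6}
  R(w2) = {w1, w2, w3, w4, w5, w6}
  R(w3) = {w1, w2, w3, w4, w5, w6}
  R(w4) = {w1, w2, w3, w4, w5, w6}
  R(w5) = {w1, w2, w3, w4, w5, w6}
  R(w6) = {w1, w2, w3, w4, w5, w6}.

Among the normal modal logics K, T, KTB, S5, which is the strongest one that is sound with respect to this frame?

Reflexive (axiom T): yes — every world is R-related to itself.
Symmetric (axiom B): yes — every pair in R has its reverse in R.
Euclidean (axiom 5): yes — any two successors of a common world are R-related.
So F validates K, T, KTB, S5. The strongest is S5.

S5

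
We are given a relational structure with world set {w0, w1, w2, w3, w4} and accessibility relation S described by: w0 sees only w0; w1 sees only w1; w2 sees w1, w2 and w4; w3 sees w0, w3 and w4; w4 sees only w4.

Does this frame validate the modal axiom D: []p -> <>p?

The schema D characterises exactly the serial frames.
Serial: yes — every world has a successor (e.g. w0 S w0).

Yes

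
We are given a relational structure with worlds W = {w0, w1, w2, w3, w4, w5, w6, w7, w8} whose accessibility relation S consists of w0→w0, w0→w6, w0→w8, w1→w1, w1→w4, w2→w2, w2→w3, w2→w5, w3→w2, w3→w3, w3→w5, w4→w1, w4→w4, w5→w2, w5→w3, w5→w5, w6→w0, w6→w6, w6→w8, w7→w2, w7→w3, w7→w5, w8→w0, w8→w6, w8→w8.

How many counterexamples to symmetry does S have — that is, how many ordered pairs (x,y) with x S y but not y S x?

Enumerating: (w7,w2), (w7,w3), (w7,w5).

3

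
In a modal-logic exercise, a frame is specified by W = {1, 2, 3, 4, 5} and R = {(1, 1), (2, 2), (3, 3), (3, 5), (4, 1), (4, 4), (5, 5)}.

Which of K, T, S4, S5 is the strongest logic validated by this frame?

Reflexive (axiom T): yes — every world is R-related to itself.
Transitive (axiom 4): yes — every two-step R-path is closed by a direct edge.
Euclidean (axiom 5): no — 3 R 5 and 3 R 3, but not 5 R 3.
So F validates K, T, S4; S5 would additionally require R to be Euclidean. The strongest is S4.

S4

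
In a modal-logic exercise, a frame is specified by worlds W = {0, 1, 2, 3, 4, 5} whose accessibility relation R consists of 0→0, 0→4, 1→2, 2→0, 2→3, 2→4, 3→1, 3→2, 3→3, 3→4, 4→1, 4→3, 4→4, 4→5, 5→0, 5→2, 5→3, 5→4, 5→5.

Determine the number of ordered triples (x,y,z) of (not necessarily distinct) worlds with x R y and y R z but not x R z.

Enumerating: (0,4,1), (0,4,3), (0,4,5), (1,2,0), (1,2,3), (1,2,4), (2,3,1), (2,3,2), (2,4,1), (2,4,5), (3,2,0), (3,4,5), (4,1,2), (4,3,2), (4,5,0), (4,5,2), (5,3,1), (5,4,1).

18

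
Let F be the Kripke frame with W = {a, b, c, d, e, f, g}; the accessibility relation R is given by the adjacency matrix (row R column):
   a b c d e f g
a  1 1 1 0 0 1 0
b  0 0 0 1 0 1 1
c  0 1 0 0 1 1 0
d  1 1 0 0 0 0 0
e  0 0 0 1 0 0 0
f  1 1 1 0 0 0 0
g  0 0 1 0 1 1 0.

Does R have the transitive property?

Transitive: no — a R b and b R d, but not a R d.

No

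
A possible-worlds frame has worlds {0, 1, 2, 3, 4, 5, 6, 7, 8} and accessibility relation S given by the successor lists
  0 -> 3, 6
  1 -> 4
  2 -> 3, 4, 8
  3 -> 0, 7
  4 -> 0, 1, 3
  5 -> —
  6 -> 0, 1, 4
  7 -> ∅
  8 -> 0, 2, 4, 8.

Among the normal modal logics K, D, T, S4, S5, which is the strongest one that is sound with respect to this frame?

Serial (axiom D): no — 5 has no S-successor.
Reflexive (axiom T): no — 0 is not related to itself.
Transitive (axiom 4): no — 0 S 3 and 3 S 7, but not 0 S 7.
Euclidean (axiom 5): no — 0 S 3 and 0 S 6, but not 3 S 6.
So F validates K; D would additionally require S to be serial. The strongest is K.

K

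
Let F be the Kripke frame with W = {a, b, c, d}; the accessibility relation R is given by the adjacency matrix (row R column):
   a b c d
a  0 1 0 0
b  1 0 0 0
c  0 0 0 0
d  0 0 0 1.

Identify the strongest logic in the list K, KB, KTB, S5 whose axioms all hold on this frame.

KB

Symmetric (axiom B): yes — every pair in R has its reverse in R.
Reflexive (axiom T): no — a is not related to itself.
Euclidean (axiom 5): no — a R b and a R b, but not b R b.
So F validates K, KB; KTB would additionally require R to be reflexive. The strongest is KB.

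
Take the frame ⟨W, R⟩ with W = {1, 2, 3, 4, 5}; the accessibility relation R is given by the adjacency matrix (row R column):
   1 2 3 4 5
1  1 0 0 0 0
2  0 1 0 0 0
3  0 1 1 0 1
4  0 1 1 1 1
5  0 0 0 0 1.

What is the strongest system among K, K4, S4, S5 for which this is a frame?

Transitive (axiom 4): yes — every two-step R-path is closed by a direct edge.
Reflexive (axiom T): yes — every world is R-related to itself.
Euclidean (axiom 5): no — 3 R 2 and 3 R 5, but not 2 R 5.
So F validates K, K4, S4; S5 would additionally require R to be Euclidean. The strongest is S4.

S4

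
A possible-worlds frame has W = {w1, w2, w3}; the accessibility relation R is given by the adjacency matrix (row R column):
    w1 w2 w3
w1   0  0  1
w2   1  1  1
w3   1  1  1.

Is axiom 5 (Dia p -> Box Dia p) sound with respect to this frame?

By correspondence theory, 5 is valid on a frame iff R is Euclidean.
Euclidean: no — w3 R w1 and w3 R w2, but not w1 R w2.

No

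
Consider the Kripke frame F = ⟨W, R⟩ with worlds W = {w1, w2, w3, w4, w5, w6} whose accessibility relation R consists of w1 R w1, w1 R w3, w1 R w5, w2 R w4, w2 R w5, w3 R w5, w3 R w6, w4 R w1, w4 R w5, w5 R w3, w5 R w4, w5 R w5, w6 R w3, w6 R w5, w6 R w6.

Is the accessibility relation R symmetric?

Symmetric: no — w1 R w3 but not w3 R w1.

No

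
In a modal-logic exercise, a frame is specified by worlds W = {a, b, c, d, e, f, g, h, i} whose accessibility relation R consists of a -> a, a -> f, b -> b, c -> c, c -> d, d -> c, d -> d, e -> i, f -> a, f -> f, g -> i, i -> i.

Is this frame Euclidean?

Yes

Euclidean: yes — any two successors of a common world are R-related.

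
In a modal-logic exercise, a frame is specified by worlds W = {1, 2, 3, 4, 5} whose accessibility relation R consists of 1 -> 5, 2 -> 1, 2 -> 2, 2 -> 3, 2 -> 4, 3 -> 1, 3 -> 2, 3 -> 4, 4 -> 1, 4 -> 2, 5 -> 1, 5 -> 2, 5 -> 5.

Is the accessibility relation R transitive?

No

Transitive: no — 1 R 5 and 5 R 2, but not 1 R 2.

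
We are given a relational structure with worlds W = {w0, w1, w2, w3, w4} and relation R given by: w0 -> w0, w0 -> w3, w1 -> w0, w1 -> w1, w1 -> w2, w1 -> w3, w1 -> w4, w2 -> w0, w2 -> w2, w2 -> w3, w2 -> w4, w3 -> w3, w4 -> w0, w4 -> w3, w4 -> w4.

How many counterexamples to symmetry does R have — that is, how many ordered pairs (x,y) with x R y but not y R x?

Enumerating: (w0,w3), (w1,w0), (w1,w2), (w1,w3), (w1,w4), (w2,w0), (w2,w3), (w2,w4), (w4,w0), (w4,w3).

10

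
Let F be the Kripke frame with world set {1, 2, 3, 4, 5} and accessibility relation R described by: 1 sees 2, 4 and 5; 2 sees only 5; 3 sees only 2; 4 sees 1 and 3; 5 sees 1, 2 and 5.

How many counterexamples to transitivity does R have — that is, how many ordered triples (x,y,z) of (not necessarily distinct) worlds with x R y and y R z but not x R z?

11

Enumerating: (1,4,1), (1,4,3), (1,5,1), (2,5,1), (2,5,2), (3,2,5), (4,1,2), (4,1,4), (4,1,5), (4,3,2), (5,1,4).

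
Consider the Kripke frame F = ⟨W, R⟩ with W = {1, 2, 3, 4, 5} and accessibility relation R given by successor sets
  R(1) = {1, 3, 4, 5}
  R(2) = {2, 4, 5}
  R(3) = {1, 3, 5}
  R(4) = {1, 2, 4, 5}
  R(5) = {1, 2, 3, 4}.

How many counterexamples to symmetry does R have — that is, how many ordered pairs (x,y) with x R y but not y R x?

0

R is symmetric; there are no such tuples.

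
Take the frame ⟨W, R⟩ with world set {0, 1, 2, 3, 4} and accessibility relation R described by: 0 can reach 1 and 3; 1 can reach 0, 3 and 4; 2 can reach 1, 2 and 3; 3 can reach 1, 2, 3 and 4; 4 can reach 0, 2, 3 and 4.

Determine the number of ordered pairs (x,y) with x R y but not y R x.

5

Enumerating: (0,3), (1,4), (2,1), (4,0), (4,2).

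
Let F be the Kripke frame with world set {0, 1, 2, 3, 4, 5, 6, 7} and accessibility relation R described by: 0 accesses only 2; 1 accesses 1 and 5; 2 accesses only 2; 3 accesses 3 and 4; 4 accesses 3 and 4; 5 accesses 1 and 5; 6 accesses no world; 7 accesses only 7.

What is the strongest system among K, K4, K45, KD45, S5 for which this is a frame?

Transitive (axiom 4): yes — every two-step R-path is closed by a direct edge.
Euclidean (axiom 5): yes — any two successors of a common world are R-related.
Serial (axiom D): no — 6 has no R-successor.
Reflexive (axiom T): no — 0 is not related to itself.
So F validates K, K4, K45; KD45 would additionally require R to be serial. The strongest is K45.

K45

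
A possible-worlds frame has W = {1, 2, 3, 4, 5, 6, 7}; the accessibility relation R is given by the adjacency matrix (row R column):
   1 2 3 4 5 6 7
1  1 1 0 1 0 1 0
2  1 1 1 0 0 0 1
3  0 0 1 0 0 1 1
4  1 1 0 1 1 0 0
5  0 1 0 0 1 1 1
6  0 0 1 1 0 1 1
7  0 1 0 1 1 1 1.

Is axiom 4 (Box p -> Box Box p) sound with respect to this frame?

By correspondence theory, 4 is valid on a frame iff R is transitive.
Transitive: no — 1 R 2 and 2 R 3, but not 1 R 3.

No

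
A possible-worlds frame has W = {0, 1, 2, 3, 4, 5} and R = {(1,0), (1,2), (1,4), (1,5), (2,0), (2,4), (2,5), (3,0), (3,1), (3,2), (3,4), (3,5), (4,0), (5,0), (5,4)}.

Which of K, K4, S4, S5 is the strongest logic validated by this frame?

K4

Transitive (axiom 4): yes — every two-step R-path is closed by a direct edge.
Reflexive (axiom T): no — 0 is not related to itself.
Euclidean (axiom 5): no — 1 R 0 and 1 R 2, but not 0 R 2.
So F validates K, K4; S4 would additionally require R to be reflexive. The strongest is K4.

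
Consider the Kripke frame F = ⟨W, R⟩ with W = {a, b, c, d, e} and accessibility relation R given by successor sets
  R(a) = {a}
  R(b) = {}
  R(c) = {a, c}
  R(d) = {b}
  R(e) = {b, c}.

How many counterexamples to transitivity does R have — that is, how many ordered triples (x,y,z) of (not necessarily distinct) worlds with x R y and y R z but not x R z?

1

Enumerating: (e,c,a).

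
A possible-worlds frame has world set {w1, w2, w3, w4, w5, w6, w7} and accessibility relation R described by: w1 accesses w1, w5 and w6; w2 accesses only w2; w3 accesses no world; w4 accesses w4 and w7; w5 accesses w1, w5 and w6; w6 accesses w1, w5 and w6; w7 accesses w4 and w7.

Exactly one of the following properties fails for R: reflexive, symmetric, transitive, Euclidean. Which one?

Reflexive: no — w3 is not related to itself.
Symmetric: yes — every pair in R has its reverse in R.
Transitive: yes — every two-step R-path is closed by a direct edge.
Euclidean: yes — any two successors of a common world are R-related.
Only reflexive fails.

reflexive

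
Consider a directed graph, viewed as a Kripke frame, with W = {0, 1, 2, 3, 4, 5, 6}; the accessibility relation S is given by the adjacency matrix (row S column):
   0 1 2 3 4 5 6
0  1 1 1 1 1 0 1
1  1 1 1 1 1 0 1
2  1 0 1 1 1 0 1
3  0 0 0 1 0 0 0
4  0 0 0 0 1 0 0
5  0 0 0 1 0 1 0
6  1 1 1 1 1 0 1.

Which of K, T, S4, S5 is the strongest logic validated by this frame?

T

Reflexive (axiom T): yes — every world is S-related to itself.
Transitive (axiom 4): no — 2 S 0 and 0 S 1, but not 2 S 1.
Euclidean (axiom 5): no — 0 S 2 and 0 S 1, but not 2 S 1.
So F validates K, T; S4 would additionally require S to be transitive. The strongest is T.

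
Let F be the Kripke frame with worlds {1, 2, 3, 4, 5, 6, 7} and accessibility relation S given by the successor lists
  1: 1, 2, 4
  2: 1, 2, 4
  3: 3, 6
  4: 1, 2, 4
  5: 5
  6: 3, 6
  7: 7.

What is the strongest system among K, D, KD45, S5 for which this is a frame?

Serial (axiom D): yes — every world has a successor (e.g. 1 S 1).
Euclidean (axiom 5): yes — any two successors of a common world are S-related.
Transitive (axiom 4): yes — every two-step S-path is closed by a direct edge.
Reflexive (axiom T): yes — every world is S-related to itself.
So F validates K, D, KD45, S5. The strongest is S5.

S5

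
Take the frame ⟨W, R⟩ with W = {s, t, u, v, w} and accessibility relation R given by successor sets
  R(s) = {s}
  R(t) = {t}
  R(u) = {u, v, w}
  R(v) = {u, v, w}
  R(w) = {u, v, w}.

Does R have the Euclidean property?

Euclidean: yes — any two successors of a common world are R-related.

Yes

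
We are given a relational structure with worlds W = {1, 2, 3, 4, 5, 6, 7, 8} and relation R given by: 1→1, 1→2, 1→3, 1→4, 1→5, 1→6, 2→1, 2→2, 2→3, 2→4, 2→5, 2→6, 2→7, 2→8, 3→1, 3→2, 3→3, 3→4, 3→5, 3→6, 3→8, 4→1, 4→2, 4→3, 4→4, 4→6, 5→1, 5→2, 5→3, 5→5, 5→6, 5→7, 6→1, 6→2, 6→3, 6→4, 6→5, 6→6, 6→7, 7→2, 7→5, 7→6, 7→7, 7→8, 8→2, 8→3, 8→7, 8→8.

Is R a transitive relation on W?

Transitive: no — 1 R 2 and 2 R 7, but not 1 R 7.

No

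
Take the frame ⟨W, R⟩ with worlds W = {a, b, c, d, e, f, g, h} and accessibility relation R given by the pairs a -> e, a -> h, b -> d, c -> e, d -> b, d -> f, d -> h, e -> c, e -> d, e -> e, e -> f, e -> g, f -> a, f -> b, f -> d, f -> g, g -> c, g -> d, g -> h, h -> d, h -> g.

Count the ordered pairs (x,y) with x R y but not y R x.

10

Enumerating: (a,e), (a,h), (e,d), (e,f), (e,g), (f,a), (f,b), (f,g), (g,c), (g,d).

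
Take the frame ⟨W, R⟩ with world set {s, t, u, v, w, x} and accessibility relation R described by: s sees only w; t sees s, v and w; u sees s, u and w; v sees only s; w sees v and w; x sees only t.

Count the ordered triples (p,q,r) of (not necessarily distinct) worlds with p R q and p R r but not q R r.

13

Enumerating: (t,s,s), (t,s,v), (t,v,v), (t,v,w), (t,w,s), (u,s,s), (u,s,u), (u,w,s), (u,w,u), (v,s,s), (w,v,v), (w,v,w), (x,t,t).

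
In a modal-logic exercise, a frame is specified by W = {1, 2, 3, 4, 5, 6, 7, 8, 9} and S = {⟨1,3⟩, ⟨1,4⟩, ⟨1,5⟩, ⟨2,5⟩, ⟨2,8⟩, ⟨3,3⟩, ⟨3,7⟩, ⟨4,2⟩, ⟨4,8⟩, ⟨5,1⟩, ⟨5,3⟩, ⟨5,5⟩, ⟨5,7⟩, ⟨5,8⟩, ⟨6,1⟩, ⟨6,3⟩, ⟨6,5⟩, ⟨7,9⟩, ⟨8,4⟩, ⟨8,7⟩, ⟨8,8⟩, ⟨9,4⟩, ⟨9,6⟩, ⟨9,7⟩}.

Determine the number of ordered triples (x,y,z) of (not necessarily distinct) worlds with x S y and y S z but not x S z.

33

Enumerating: (1,3,7), (1,4,2), (1,4,8), (1,5,1), (1,5,7), (1,5,8), (2,5,1), (2,5,3), (2,5,7), (2,8,4), (2,8,7), (3,7,9), … and 21 more.
Total: 33.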